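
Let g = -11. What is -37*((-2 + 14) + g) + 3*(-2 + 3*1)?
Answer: -34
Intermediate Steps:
-37*((-2 + 14) + g) + 3*(-2 + 3*1) = -37*((-2 + 14) - 11) + 3*(-2 + 3*1) = -37*(12 - 11) + 3*(-2 + 3) = -37*1 + 3*1 = -37 + 3 = -34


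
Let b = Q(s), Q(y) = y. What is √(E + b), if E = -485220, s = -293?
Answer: I*√485513 ≈ 696.79*I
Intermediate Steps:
b = -293
√(E + b) = √(-485220 - 293) = √(-485513) = I*√485513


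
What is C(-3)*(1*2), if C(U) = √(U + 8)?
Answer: 2*√5 ≈ 4.4721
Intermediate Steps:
C(U) = √(8 + U)
C(-3)*(1*2) = √(8 - 3)*(1*2) = √5*2 = 2*√5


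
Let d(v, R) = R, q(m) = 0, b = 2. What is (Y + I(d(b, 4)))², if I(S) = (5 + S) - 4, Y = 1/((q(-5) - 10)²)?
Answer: 251001/10000 ≈ 25.100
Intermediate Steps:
Y = 1/100 (Y = 1/((0 - 10)²) = 1/((-10)²) = 1/100 ≈ 0.010000)
I(S) = 1 + S
(Y + I(d(b, 4)))² = (1/100 + (1 + 4))² = (1/100 + 5)² = (501/100)² = 251001/10000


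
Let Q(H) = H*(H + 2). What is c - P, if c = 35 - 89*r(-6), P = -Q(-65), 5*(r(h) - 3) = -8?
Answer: 20027/5 ≈ 4005.4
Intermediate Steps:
Q(H) = H*(2 + H)
r(h) = 7/5 (r(h) = 3 + (⅕)*(-8) = 3 - 8/5 = 7/5)
P = -4095 (P = -(-65)*(2 - 65) = -(-65)*(-63) = -1*4095 = -4095)
c = -448/5 (c = 35 - 89*7/5 = 35 - 623/5 = -448/5 ≈ -89.600)
c - P = -448/5 - 1*(-4095) = -448/5 + 4095 = 20027/5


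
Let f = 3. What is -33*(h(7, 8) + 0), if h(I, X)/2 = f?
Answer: -198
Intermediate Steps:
h(I, X) = 6 (h(I, X) = 2*3 = 6)
-33*(h(7, 8) + 0) = -33*(6 + 0) = -33*6 = -198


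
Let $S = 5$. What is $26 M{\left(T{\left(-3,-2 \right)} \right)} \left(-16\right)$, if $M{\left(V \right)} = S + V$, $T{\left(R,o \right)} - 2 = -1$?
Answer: $-2496$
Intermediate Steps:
$T{\left(R,o \right)} = 1$ ($T{\left(R,o \right)} = 2 - 1 = 1$)
$M{\left(V \right)} = 5 + V$
$26 M{\left(T{\left(-3,-2 \right)} \right)} \left(-16\right) = 26 \left(5 + 1\right) \left(-16\right) = 26 \cdot 6 \left(-16\right) = 156 \left(-16\right) = -2496$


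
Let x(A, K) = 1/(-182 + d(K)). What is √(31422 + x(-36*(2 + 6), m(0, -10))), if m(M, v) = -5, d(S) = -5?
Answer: √1098795731/187 ≈ 177.26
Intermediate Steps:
x(A, K) = -1/187 (x(A, K) = 1/(-182 - 5) = 1/(-187) = -1/187)
√(31422 + x(-36*(2 + 6), m(0, -10))) = √(31422 - 1/187) = √(5875913/187) = √1098795731/187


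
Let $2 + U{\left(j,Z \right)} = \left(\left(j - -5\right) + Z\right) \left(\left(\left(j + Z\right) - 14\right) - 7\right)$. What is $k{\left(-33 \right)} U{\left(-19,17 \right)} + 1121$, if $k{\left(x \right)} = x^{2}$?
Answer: $-76198$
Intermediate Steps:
$U{\left(j,Z \right)} = -2 + \left(-21 + Z + j\right) \left(5 + Z + j\right)$ ($U{\left(j,Z \right)} = -2 + \left(\left(j - -5\right) + Z\right) \left(\left(\left(j + Z\right) - 14\right) - 7\right) = -2 + \left(\left(j + 5\right) + Z\right) \left(\left(\left(Z + j\right) - 14\right) - 7\right) = -2 + \left(\left(5 + j\right) + Z\right) \left(\left(-14 + Z + j\right) - 7\right) = -2 + \left(5 + Z + j\right) \left(-21 + Z + j\right) = -2 + \left(-21 + Z + j\right) \left(5 + Z + j\right)$)
$k{\left(-33 \right)} U{\left(-19,17 \right)} + 1121 = \left(-33\right)^{2} \left(-107 + 17^{2} + \left(-19\right)^{2} - 272 - -304 + 2 \cdot 17 \left(-19\right)\right) + 1121 = 1089 \left(-107 + 289 + 361 - 272 + 304 - 646\right) + 1121 = 1089 \left(-71\right) + 1121 = -77319 + 1121 = -76198$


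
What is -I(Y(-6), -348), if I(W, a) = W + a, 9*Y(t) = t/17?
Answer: 17750/51 ≈ 348.04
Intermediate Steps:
Y(t) = t/153 (Y(t) = (t/17)/9 = t/153)
-I(Y(-6), -348) = -((1/153)*(-6) - 348) = -(-2/51 - 348) = -1*(-17750/51) = 17750/51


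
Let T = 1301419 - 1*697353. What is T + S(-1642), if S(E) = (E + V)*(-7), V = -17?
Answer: 615679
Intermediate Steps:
T = 604066 (T = 1301419 - 697353 = 604066)
S(E) = 119 - 7*E (S(E) = (E - 17)*(-7) = (-17 + E)*(-7) = 119 - 7*E)
T + S(-1642) = 604066 + (119 - 7*(-1642)) = 604066 + (119 + 11494) = 604066 + 11613 = 615679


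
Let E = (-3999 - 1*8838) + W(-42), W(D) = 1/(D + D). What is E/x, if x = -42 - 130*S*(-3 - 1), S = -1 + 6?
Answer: -1078309/214872 ≈ -5.0184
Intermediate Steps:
S = 5
W(D) = 1/(2*D)
E = -1078309/84 (E = (-3999 - 1*8838) + (1/2)/(-42) = (-3999 - 8838) + (1/2)*(-1/42) = -12837 - 1/84 = -1078309/84 ≈ -12837.)
x = 2558 (x = -42 - 650*(-3 - 1) = -42 - 650*(-4) = -42 - 130*(-20) = -42 + 2600 = 2558)
E/x = -1078309/84/2558 = -1078309/84*1/2558 = -1078309/214872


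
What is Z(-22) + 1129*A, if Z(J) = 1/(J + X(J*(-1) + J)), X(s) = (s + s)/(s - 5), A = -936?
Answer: -23248369/22 ≈ -1.0567e+6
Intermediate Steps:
X(s) = 2*s/(-5 + s) (X(s) = (2*s)/(-5 + s) = 2*s/(-5 + s))
Z(J) = 1/J (Z(J) = 1/(J + 2*(J*(-1) + J)/(-5 + (J*(-1) + J))) = 1/(J + 2*(-J + J)/(-5 + (-J + J))) = 1/(J + 2*0/(-5 + 0)) = 1/(J + 2*0/(-5)) = 1/(J + 2*0*(-⅕)) = 1/(J + 0) = 1/J)
Z(-22) + 1129*A = 1/(-22) + 1129*(-936) = -1/22 - 1056744 = -23248369/22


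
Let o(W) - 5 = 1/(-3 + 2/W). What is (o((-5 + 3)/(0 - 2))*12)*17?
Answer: 816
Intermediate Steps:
o(W) = 5 + 1/(-3 + 2/W)
(o((-5 + 3)/(0 - 2))*12)*17 = ((2*(-5 + 7*((-5 + 3)/(0 - 2)))/(-2 + 3*((-5 + 3)/(0 - 2))))*12)*17 = ((2*(-5 + 7*(-2/(-2)))/(-2 + 3*(-2/(-2))))*12)*17 = ((2*(-5 + 7*(-2*(-1/2)))/(-2 + 3*(-2*(-1/2))))*12)*17 = ((2*(-5 + 7*1)/(-2 + 3*1))*12)*17 = ((2*(-5 + 7)/(-2 + 3))*12)*17 = ((2*2/1)*12)*17 = ((2*1*2)*12)*17 = (4*12)*17 = 48*17 = 816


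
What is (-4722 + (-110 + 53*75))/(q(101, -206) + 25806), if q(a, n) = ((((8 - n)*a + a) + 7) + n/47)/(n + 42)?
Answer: -1651439/49472980 ≈ -0.033381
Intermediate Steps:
q(a, n) = (7 + a + n/47 + a*(8 - n))/(42 + n) (q(a, n) = (((a*(8 - n) + a) + 7) + n*(1/47))/(42 + n) = (((a + a*(8 - n)) + 7) + n/47)/(42 + n) = ((7 + a + a*(8 - n)) + n/47)/(42 + n) = (7 + a + n/47 + a*(8 - n))/(42 + n))
(-4722 + (-110 + 53*75))/(q(101, -206) + 25806) = (-4722 + (-110 + 53*75))/((7 + 9*101 + (1/47)*(-206) - 1*101*(-206))/(42 - 206) + 25806) = (-4722 + (-110 + 3975))/((7 + 909 - 206/47 + 20806)/(-164) + 25806) = (-4722 + 3865)/(-1/164*1020728/47 + 25806) = -857/(-255182/1927 + 25806) = -857/49472980/1927 = -857*1927/49472980 = -1651439/49472980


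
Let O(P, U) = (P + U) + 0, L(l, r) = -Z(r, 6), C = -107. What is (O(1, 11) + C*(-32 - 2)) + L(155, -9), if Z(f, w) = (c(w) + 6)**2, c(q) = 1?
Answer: 3601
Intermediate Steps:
Z(f, w) = 49 (Z(f, w) = (1 + 6)**2 = 7**2 = 49)
L(l, r) = -49 (L(l, r) = -1*49 = -49)
O(P, U) = P + U
(O(1, 11) + C*(-32 - 2)) + L(155, -9) = ((1 + 11) - 107*(-32 - 2)) - 49 = (12 - 107*(-34)) - 49 = (12 + 3638) - 49 = 3650 - 49 = 3601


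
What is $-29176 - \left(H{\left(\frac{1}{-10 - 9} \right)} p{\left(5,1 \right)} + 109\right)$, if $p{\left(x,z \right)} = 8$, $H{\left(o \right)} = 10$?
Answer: $-29365$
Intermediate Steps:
$-29176 - \left(H{\left(\frac{1}{-10 - 9} \right)} p{\left(5,1 \right)} + 109\right) = -29176 - \left(10 \cdot 8 + 109\right) = -29176 - \left(80 + 109\right) = -29176 - 189 = -29365$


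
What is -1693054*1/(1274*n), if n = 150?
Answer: -846527/95550 ≈ -8.8595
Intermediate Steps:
-1693054*1/(1274*n) = -1693054/(((13*7)*150)*14) = -1693054/((91*150)*14) = -1693054/(13650*14) = -1693054/191100 = -1693054*1/191100 = -846527/95550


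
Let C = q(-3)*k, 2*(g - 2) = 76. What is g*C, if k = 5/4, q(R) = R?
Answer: -150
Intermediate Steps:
g = 40 (g = 2 + (1/2)*76 = 2 + 38 = 40)
k = 5/4 (k = 5*(1/4) = 5/4 ≈ 1.2500)
C = -15/4 (C = -3*5/4 = -15/4 ≈ -3.7500)
g*C = 40*(-15/4) = -150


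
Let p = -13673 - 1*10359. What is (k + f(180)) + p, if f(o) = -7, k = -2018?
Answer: -26057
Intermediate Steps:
p = -24032 (p = -13673 - 10359 = -24032)
(k + f(180)) + p = (-2018 - 7) - 24032 = -2025 - 24032 = -26057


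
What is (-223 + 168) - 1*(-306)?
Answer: 251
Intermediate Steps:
(-223 + 168) - 1*(-306) = -55 + 306 = 251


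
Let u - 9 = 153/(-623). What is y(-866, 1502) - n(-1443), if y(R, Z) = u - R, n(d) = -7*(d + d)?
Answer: -12040874/623 ≈ -19327.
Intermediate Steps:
u = 5454/623 (u = 9 + 153/(-623) = 9 + 153*(-1/623) = 9 - 153/623 = 5454/623 ≈ 8.7544)
n(d) = -14*d
y(R, Z) = 5454/623 - R
y(-866, 1502) - n(-1443) = (5454/623 - 1*(-866)) - (-14)*(-1443) = (5454/623 + 866) - 1*20202 = 544972/623 - 20202 = -12040874/623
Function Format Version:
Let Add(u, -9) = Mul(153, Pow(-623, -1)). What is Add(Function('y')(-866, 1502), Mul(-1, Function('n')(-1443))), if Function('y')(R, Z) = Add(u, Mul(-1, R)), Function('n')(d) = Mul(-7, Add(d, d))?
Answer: Rational(-12040874, 623) ≈ -19327.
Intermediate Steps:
u = Rational(5454, 623) (u = Add(9, Mul(153, Pow(-623, -1))) = Add(9, Mul(153, Rational(-1, 623))) = Add(9, Rational(-153, 623)) = Rational(5454, 623) ≈ 8.7544)
Function('n')(d) = Mul(-14, d) (Function('n')(d) = Mul(-7, Mul(2, d)) = Mul(-14, d))
Function('y')(R, Z) = Add(Rational(5454, 623), Mul(-1, R))
Add(Function('y')(-866, 1502), Mul(-1, Function('n')(-1443))) = Add(Add(Rational(5454, 623), Mul(-1, -866)), Mul(-1, Mul(-14, -1443))) = Add(Add(Rational(5454, 623), 866), Mul(-1, 20202)) = Add(Rational(544972, 623), -20202) = Rational(-12040874, 623)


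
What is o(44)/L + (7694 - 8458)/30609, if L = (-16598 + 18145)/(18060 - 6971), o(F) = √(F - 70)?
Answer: -764/30609 + 853*I*√26/119 ≈ -0.02496 + 36.55*I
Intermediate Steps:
o(F) = √(-70 + F)
L = 119/853 (L = 1547/11089 = 1547*(1/11089) = 119/853 ≈ 0.13951)
o(44)/L + (7694 - 8458)/30609 = √(-70 + 44)/(119/853) + (7694 - 8458)/30609 = √(-26)*(853/119) - 764*1/30609 = (I*√26)*(853/119) - 764/30609 = 853*I*√26/119 - 764/30609 = -764/30609 + 853*I*√26/119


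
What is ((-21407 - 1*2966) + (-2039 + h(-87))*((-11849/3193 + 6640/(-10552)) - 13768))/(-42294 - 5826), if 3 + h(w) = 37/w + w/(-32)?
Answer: -329087514097269067/564207121647360 ≈ -583.27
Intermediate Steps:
h(w) = -3 + 37/w - w/32 (h(w) = -3 + (37/w + w/(-32)) = -3 + (37/w + w*(-1/32)) = -3 + (37/w - w/32) = -3 + 37/w - w/32)
((-21407 - 1*2966) + (-2039 + h(-87))*((-11849/3193 + 6640/(-10552)) - 13768))/(-42294 - 5826) = ((-21407 - 1*2966) + (-2039 + (-3 + 37/(-87) - 1/32*(-87)))*((-11849/3193 + 6640/(-10552)) - 13768))/(-42294 - 5826) = ((-21407 - 2966) + (-2039 + (-3 + 37*(-1/87) + 87/32))*((-11849*1/3193 + 6640*(-1/10552)) - 13768))/(-48120) = (-24373 + (-2039 + (-3 - 37/87 + 87/32))*((-11849/3193 - 830/1319) - 13768))*(-1/48120) = (-24373 + (-2039 - 1967/2784)*(-18279021/4211567 - 13768))*(-1/48120) = (-24373 - 5678543/2784*(-58003133477/4211567))*(-1/48120) = (-24373 + 329373287583884011/11725002528)*(-1/48120) = (329087514097269067/11725002528)*(-1/48120) = -329087514097269067/564207121647360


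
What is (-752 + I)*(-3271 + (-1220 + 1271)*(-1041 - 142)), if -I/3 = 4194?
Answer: 848095736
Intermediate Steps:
I = -12582 (I = -3*4194 = -12582)
(-752 + I)*(-3271 + (-1220 + 1271)*(-1041 - 142)) = (-752 - 12582)*(-3271 + (-1220 + 1271)*(-1041 - 142)) = -13334*(-3271 + 51*(-1183)) = -13334*(-3271 - 60333) = -13334*(-63604) = 848095736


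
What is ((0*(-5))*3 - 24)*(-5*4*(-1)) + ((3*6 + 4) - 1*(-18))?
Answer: -440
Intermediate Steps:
((0*(-5))*3 - 24)*(-5*4*(-1)) + ((3*6 + 4) - 1*(-18)) = (0*3 - 24)*(-20*(-1)) + ((18 + 4) + 18) = (0 - 24)*20 + (22 + 18) = -24*20 + 40 = -480 + 40 = -440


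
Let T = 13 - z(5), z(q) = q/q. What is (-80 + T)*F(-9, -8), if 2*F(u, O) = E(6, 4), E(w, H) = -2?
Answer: 68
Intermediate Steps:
z(q) = 1
F(u, O) = -1 (F(u, O) = (½)*(-2) = -1)
T = 12 (T = 13 - 1*1 = 13 - 1 = 12)
(-80 + T)*F(-9, -8) = (-80 + 12)*(-1) = -68*(-1) = 68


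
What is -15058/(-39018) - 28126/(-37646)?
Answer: 59439062/52459701 ≈ 1.1330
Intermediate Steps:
-15058/(-39018) - 28126/(-37646) = -15058*(-1/39018) - 28126*(-1/37646) = 7529/19509 + 2009/2689 = 59439062/52459701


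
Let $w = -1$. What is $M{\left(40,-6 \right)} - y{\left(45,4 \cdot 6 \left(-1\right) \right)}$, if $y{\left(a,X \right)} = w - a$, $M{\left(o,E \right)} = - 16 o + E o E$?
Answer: $846$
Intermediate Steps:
$M{\left(o,E \right)} = - 16 o + o E^{2}$
$y{\left(a,X \right)} = -1 - a$
$M{\left(40,-6 \right)} - y{\left(45,4 \cdot 6 \left(-1\right) \right)} = 40 \left(-16 + \left(-6\right)^{2}\right) - \left(-1 - 45\right) = 40 \left(-16 + 36\right) - \left(-1 - 45\right) = 40 \cdot 20 - -46 = 800 + 46 = 846$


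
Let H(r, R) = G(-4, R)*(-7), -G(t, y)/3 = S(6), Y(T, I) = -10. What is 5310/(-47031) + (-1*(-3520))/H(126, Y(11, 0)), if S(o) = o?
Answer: 27480010/987651 ≈ 27.824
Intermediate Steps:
G(t, y) = -18 (G(t, y) = -3*6 = -18)
H(r, R) = 126 (H(r, R) = -18*(-7) = 126)
5310/(-47031) + (-1*(-3520))/H(126, Y(11, 0)) = 5310/(-47031) - 1*(-3520)/126 = 5310*(-1/47031) + 3520*(1/126) = -1770/15677 + 1760/63 = 27480010/987651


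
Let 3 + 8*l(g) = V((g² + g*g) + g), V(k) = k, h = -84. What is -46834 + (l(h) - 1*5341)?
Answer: -403375/8 ≈ -50422.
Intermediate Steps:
l(g) = -3/8 + g²/4 + g/8 (l(g) = -3/8 + ((g² + g*g) + g)/8 = -3/8 + ((g² + g²) + g)/8 = -3/8 + (2*g² + g)/8 = -3/8 + (g + 2*g²)/8 = -3/8 + (g²/4 + g/8) = -3/8 + g²/4 + g/8)
-46834 + (l(h) - 1*5341) = -46834 + ((-3/8 + (⅛)*(-84)*(1 + 2*(-84))) - 1*5341) = -46834 + ((-3/8 + (⅛)*(-84)*(1 - 168)) - 5341) = -46834 + ((-3/8 + (⅛)*(-84)*(-167)) - 5341) = -46834 + ((-3/8 + 3507/2) - 5341) = -46834 + (14025/8 - 5341) = -46834 - 28703/8 = -403375/8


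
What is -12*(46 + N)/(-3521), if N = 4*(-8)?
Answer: 24/503 ≈ 0.047714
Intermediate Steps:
N = -32
-12*(46 + N)/(-3521) = -12*(46 - 32)/(-3521) = -12*14*(-1/3521) = -168*(-1/3521) = 24/503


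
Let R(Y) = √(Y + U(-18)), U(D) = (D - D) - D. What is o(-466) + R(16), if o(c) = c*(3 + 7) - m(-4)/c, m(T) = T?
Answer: -1085782/233 + √34 ≈ -4654.2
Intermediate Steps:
U(D) = -D (U(D) = 0 - D = -D)
o(c) = 4/c + 10*c (o(c) = c*(3 + 7) - (-4)/c = c*10 + 4/c = 10*c + 4/c = 4/c + 10*c)
R(Y) = √(18 + Y) (R(Y) = √(Y - 1*(-18)) = √(Y + 18) = √(18 + Y))
o(-466) + R(16) = (4/(-466) + 10*(-466)) + √(18 + 16) = (4*(-1/466) - 4660) + √34 = (-2/233 - 4660) + √34 = -1085782/233 + √34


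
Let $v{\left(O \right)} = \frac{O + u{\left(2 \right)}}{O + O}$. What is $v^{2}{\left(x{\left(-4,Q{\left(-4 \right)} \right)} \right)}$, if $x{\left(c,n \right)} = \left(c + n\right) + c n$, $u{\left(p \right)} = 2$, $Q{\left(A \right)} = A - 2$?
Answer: $\frac{16}{49} \approx 0.32653$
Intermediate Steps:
$Q{\left(A \right)} = -2 + A$
$x{\left(c,n \right)} = c + n + c n$
$v{\left(O \right)} = \frac{2 + O}{2 O}$ ($v{\left(O \right)} = \frac{O + 2}{O + O} = \frac{2 + O}{2 O}$)
$v^{2}{\left(x{\left(-4,Q{\left(-4 \right)} \right)} \right)} = \left(\frac{2 - \left(10 + 4 \left(-2 - 4\right)\right)}{2 \left(-4 - 6 - 4 \left(-2 - 4\right)\right)}\right)^{2} = \left(\frac{2 - -14}{2 \left(-4 - 6 - -24\right)}\right)^{2} = \left(\frac{2 - -14}{2 \left(-4 - 6 + 24\right)}\right)^{2} = \left(\frac{2 + 14}{2 \cdot 14}\right)^{2} = \left(\frac{1}{2} \cdot \frac{1}{14} \cdot 16\right)^{2} = \left(\frac{4}{7}\right)^{2} = \frac{16}{49}$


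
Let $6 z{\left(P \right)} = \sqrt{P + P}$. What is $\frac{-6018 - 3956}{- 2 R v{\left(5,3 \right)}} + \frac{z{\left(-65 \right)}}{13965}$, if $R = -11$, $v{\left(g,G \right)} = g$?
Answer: $- \frac{4987}{55} + \frac{i \sqrt{130}}{83790} \approx -90.673 + 0.00013608 i$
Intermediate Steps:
$z{\left(P \right)} = \frac{\sqrt{2} \sqrt{P}}{6}$ ($z{\left(P \right)} = \frac{\sqrt{P + P}}{6} = \frac{\sqrt{2 P}}{6} = \frac{\sqrt{2} \sqrt{P}}{6}$)
$\frac{-6018 - 3956}{- 2 R v{\left(5,3 \right)}} + \frac{z{\left(-65 \right)}}{13965} = \frac{-6018 - 3956}{\left(-2\right) \left(-11\right) 5} + \frac{\frac{1}{6} \sqrt{2} \sqrt{-65}}{13965} = - \frac{9974}{22 \cdot 5} + \frac{\sqrt{2} i \sqrt{65}}{6} \cdot \frac{1}{13965} = - \frac{9974}{110} + \frac{i \sqrt{130}}{6} \cdot \frac{1}{13965} = \left(-9974\right) \frac{1}{110} + \frac{i \sqrt{130}}{83790} = - \frac{4987}{55} + \frac{i \sqrt{130}}{83790}$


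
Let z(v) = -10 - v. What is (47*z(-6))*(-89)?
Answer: 16732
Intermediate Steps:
(47*z(-6))*(-89) = (47*(-10 - 1*(-6)))*(-89) = (47*(-10 + 6))*(-89) = (47*(-4))*(-89) = -188*(-89) = 16732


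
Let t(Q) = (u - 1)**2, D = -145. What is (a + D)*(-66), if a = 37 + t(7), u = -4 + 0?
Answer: 5478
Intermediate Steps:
u = -4
t(Q) = 25 (t(Q) = (-4 - 1)**2 = (-5)**2 = 25)
a = 62 (a = 37 + 25 = 62)
(a + D)*(-66) = (62 - 145)*(-66) = -83*(-66) = 5478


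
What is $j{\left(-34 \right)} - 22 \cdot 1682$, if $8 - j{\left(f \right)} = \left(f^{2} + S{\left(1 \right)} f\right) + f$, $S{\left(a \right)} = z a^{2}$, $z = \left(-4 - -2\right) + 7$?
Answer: $-37948$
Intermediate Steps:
$z = 5$ ($z = \left(-4 + 2\right) + 7 = -2 + 7 = 5$)
$S{\left(a \right)} = 5 a^{2}$
$j{\left(f \right)} = 8 - f^{2} - 6 f$ ($j{\left(f \right)} = 8 - \left(\left(f^{2} + 5 \cdot 1^{2} f\right) + f\right) = 8 - \left(\left(f^{2} + 5 \cdot 1 f\right) + f\right) = 8 - \left(\left(f^{2} + 5 f\right) + f\right) = 8 - \left(f^{2} + 6 f\right) = 8 - f^{2} - 6 f$)
$j{\left(-34 \right)} - 22 \cdot 1682 = \left(8 - \left(-34\right)^{2} - -204\right) - 22 \cdot 1682 = \left(8 - 1156 + 204\right) - 37004 = -944 - 37004 = -37948$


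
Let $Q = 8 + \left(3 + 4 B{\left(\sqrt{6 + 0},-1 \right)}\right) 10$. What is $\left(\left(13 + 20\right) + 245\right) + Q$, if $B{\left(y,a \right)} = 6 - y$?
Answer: $556 - 40 \sqrt{6} \approx 458.02$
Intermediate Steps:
$Q = 278 - 40 \sqrt{6}$ ($Q = 8 + \left(3 + 4 \left(6 - \sqrt{6 + 0}\right)\right) 10 = 8 + \left(3 + 4 \left(6 - \sqrt{6}\right)\right) 10 = 8 + \left(3 + \left(24 - 4 \sqrt{6}\right)\right) 10 = 8 + \left(27 - 4 \sqrt{6}\right) 10 = 8 + \left(270 - 40 \sqrt{6}\right) = 278 - 40 \sqrt{6} \approx 180.02$)
$\left(\left(13 + 20\right) + 245\right) + Q = \left(\left(13 + 20\right) + 245\right) + \left(278 - 40 \sqrt{6}\right) = \left(33 + 245\right) + \left(278 - 40 \sqrt{6}\right) = 278 + \left(278 - 40 \sqrt{6}\right) = 556 - 40 \sqrt{6}$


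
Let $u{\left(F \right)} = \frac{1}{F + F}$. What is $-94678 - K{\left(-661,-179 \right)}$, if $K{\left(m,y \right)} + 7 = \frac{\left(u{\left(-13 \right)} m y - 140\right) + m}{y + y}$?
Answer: $- \frac{881336813}{9308} \approx -94686.0$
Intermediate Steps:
$u{\left(F \right)} = \frac{1}{2 F}$
$K{\left(m,y \right)} = -7 + \frac{-140 + m - \frac{m y}{26}}{2 y}$ ($K{\left(m,y \right)} = -7 + \frac{\left(\frac{1}{2 \left(-13\right)} m y - 140\right) + m}{y + y} = -7 + \frac{\left(\frac{1}{2} \left(- \frac{1}{13}\right) m y - 140\right) + m}{2 y} = -7 + \left(\left(- \frac{m}{26} y - 140\right) + m\right) \frac{1}{2 y} = -7 + \left(\left(- \frac{m y}{26} - 140\right) + m\right) \frac{1}{2 y} = -7 + \left(\left(-140 - \frac{m y}{26}\right) + m\right) \frac{1}{2 y} = -7 + \left(-140 + m - \frac{m y}{26}\right) \frac{1}{2 y} = -7 + \frac{-140 + m - \frac{m y}{26}}{2 y}$)
$-94678 - K{\left(-661,-179 \right)} = -94678 - \frac{-3640 + 26 \left(-661\right) - - 179 \left(364 - 661\right)}{52 \left(-179\right)} = -94678 - \frac{1}{52} \left(- \frac{1}{179}\right) \left(-3640 - 17186 - \left(-179\right) \left(-297\right)\right) = -94678 - \frac{1}{52} \left(- \frac{1}{179}\right) \left(-3640 - 17186 - 53163\right) = -94678 - \frac{1}{52} \left(- \frac{1}{179}\right) \left(-73989\right) = -94678 - \frac{73989}{9308} = - \frac{881336813}{9308}$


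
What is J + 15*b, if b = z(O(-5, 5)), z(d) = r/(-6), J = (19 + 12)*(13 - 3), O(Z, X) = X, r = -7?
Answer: 655/2 ≈ 327.50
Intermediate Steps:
J = 310 (J = 31*10 = 310)
z(d) = 7/6 (z(d) = -7/(-6) = -7*(-1/6) = 7/6)
b = 7/6 ≈ 1.1667
J + 15*b = 310 + 15*(7/6) = 310 + 35/2 = 655/2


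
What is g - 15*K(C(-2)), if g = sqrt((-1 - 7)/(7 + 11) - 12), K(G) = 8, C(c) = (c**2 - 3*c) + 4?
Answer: -120 + 4*I*sqrt(7)/3 ≈ -120.0 + 3.5277*I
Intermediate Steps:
C(c) = 4 + c**2 - 3*c
g = 4*I*sqrt(7)/3 (g = sqrt(-8/18 - 12) = sqrt(-8*1/18 - 12) = sqrt(-4/9 - 12) = sqrt(-112/9) = 4*I*sqrt(7)/3 ≈ 3.5277*I)
g - 15*K(C(-2)) = 4*I*sqrt(7)/3 - 15*8 = 4*I*sqrt(7)/3 - 120 = -120 + 4*I*sqrt(7)/3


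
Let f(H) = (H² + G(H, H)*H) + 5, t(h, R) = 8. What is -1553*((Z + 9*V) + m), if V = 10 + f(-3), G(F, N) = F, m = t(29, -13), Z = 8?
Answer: -486089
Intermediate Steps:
m = 8
f(H) = 5 + 2*H² (f(H) = (H² + H*H) + 5 = (H² + H²) + 5 = 2*H² + 5 = 5 + 2*H²)
V = 33 (V = 10 + (5 + 2*(-3)²) = 10 + (5 + 2*9) = 10 + (5 + 18) = 10 + 23 = 33)
-1553*((Z + 9*V) + m) = -1553*((8 + 9*33) + 8) = -1553*((8 + 297) + 8) = -1553*(305 + 8) = -1553*313 = -486089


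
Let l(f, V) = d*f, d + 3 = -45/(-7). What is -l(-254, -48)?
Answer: 6096/7 ≈ 870.86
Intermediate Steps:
d = 24/7 (d = -3 - 45/(-7) = -3 - 45*(-1)/7 = -3 - 15*(-3/7) = -3 + 45/7 = 24/7 ≈ 3.4286)
l(f, V) = 24*f/7
-l(-254, -48) = -24*(-254)/7 = -1*(-6096/7) = 6096/7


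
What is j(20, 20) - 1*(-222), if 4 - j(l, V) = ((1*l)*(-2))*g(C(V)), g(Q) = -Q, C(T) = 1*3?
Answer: 106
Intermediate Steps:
C(T) = 3
j(l, V) = 4 - 6*l (j(l, V) = 4 - (1*l)*(-2)*(-1*3) = 4 - l*(-2)*(-3) = 4 - (-2*l)*(-3) = 4 - 6*l)
j(20, 20) - 1*(-222) = (4 - 6*20) - 1*(-222) = (4 - 120) + 222 = -116 + 222 = 106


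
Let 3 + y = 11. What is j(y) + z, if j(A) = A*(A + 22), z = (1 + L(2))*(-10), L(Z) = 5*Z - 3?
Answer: 160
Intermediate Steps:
y = 8 (y = -3 + 11 = 8)
L(Z) = -3 + 5*Z
z = -80 (z = (1 + (-3 + 5*2))*(-10) = (1 + (-3 + 10))*(-10) = (1 + 7)*(-10) = 8*(-10) = -80)
j(A) = A*(22 + A)
j(y) + z = 8*(22 + 8) - 80 = 8*30 - 80 = 240 - 80 = 160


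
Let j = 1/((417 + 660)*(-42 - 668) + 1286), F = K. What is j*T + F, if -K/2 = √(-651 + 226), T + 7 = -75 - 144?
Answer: 113/381692 - 10*I*√17 ≈ 0.00029605 - 41.231*I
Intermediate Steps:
T = -226 (T = -7 + (-75 - 144) = -7 - 219 = -226)
K = -10*I*√17 (K = -2*√(-651 + 226) = -10*I*√17 ≈ -41.231*I)
F = -10*I*√17 ≈ -41.231*I
j = -1/763384 (j = 1/(1077*(-710) + 1286) = 1/(-764670 + 1286) = 1/(-763384) = -1/763384 ≈ -1.3100e-6)
j*T + F = -1/763384*(-226) - 10*I*√17 = 113/381692 - 10*I*√17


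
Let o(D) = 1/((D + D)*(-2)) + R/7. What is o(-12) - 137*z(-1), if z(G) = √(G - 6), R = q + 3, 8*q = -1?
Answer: 145/336 - 137*I*√7 ≈ 0.43155 - 362.47*I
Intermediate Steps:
q = -⅛ (q = (⅛)*(-1) = -⅛ ≈ -0.12500)
R = 23/8 (R = -⅛ + 3 = 23/8 ≈ 2.8750)
z(G) = √(-6 + G)
o(D) = 23/56 - 1/(4*D) (o(D) = 1/((D + D)*(-2)) + (23/8)/7 = -½/(2*D) + (23/8)*(⅐) = (1/(2*D))*(-½) + 23/56 = -1/(4*D) + 23/56 = 23/56 - 1/(4*D))
o(-12) - 137*z(-1) = (1/56)*(-14 + 23*(-12))/(-12) - 137*√(-6 - 1) = (1/56)*(-1/12)*(-14 - 276) - 137*I*√7 = (1/56)*(-1/12)*(-290) - 137*I*√7 = 145/336 - 137*I*√7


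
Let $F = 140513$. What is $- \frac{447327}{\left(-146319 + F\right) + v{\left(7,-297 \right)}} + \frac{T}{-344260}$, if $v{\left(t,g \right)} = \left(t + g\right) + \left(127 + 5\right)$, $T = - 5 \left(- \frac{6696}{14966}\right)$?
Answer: $\frac{2743709291265}{36580585636} \approx 75.005$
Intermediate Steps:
$T = \frac{16740}{7483}$ ($T = - 5 \left(\left(-6696\right) \frac{1}{14966}\right) = \left(-5\right) \left(- \frac{3348}{7483}\right) = \frac{16740}{7483} \approx 2.2371$)
$v{\left(t,g \right)} = 132 + g + t$ ($v{\left(t,g \right)} = \left(g + t\right) + 132 = 132 + g + t$)
$- \frac{447327}{\left(-146319 + F\right) + v{\left(7,-297 \right)}} + \frac{T}{-344260} = - \frac{447327}{\left(-146319 + 140513\right) + \left(132 - 297 + 7\right)} + \frac{16740}{7483 \left(-344260\right)} = - \frac{447327}{-5806 - 158} + \frac{16740}{7483} \left(- \frac{1}{344260}\right) = - \frac{447327}{-5964} - \frac{837}{128804879} = \left(-447327\right) \left(- \frac{1}{5964}\right) - \frac{837}{128804879} = \frac{149109}{1988} - \frac{837}{128804879} = \frac{2743709291265}{36580585636}$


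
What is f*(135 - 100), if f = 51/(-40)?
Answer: -357/8 ≈ -44.625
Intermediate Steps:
f = -51/40 (f = 51*(-1/40) = -51/40 ≈ -1.2750)
f*(135 - 100) = -51*(135 - 100)/40 = -51/40*35 = -357/8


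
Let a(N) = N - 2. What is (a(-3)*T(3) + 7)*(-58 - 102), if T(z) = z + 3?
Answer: 3680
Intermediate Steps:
a(N) = -2 + N
T(z) = 3 + z
(a(-3)*T(3) + 7)*(-58 - 102) = ((-2 - 3)*(3 + 3) + 7)*(-58 - 102) = (-5*6 + 7)*(-160) = (-30 + 7)*(-160) = -23*(-160) = 3680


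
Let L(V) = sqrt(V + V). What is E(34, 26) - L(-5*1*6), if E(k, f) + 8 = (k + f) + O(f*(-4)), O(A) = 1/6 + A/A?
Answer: 319/6 - 2*I*sqrt(15) ≈ 53.167 - 7.746*I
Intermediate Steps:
O(A) = 7/6 (O(A) = 1*(1/6) + 1 = 1/6 + 1 = 7/6)
E(k, f) = -41/6 + f + k (E(k, f) = -8 + ((k + f) + 7/6) = -8 + ((f + k) + 7/6) = -8 + (7/6 + f + k) = -41/6 + f + k)
L(V) = sqrt(2)*sqrt(V) (L(V) = sqrt(2*V) = sqrt(2)*sqrt(V))
E(34, 26) - L(-5*1*6) = (-41/6 + 26 + 34) - sqrt(2)*sqrt(-5*1*6) = 319/6 - sqrt(2)*sqrt(-5*6) = 319/6 - sqrt(2)*sqrt(-30) = 319/6 - sqrt(2)*I*sqrt(30) = 319/6 - 2*I*sqrt(15)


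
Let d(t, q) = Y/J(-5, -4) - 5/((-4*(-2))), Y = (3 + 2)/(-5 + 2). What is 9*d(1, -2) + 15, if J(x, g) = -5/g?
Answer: -21/8 ≈ -2.6250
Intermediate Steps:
J(x, g) = -5/g
Y = -5/3 (Y = 5/(-3) = 5*(-1/3) = -5/3 ≈ -1.6667)
d(t, q) = -47/24 (d(t, q) = -5/(3*((-5/(-4)))) - 5/((-4*(-2))) = -5/(3*((-5*(-1/4)))) - 5/8 = -5/(3*5/4) - 5*1/8 = -5/3*4/5 - 5/8 = -4/3 - 5/8 = -47/24)
9*d(1, -2) + 15 = 9*(-47/24) + 15 = -141/8 + 15 = -21/8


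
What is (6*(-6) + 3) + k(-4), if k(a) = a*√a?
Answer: -33 - 8*I ≈ -33.0 - 8.0*I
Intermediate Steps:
k(a) = a^(3/2)
(6*(-6) + 3) + k(-4) = (6*(-6) + 3) + (-4)^(3/2) = (-36 + 3) - 8*I = -33 - 8*I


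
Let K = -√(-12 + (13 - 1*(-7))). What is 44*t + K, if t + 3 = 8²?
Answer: 2684 - 2*√2 ≈ 2681.2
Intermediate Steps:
K = -2*√2 (K = -√(-12 + (13 + 7)) = -√(-12 + 20) = -√8 = -2*√2 ≈ -2.8284)
t = 61 (t = -3 + 8² = -3 + 64 = 61)
44*t + K = 44*61 - 2*√2 = 2684 - 2*√2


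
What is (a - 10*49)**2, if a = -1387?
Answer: 3523129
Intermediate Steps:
(a - 10*49)**2 = (-1387 - 10*49)**2 = (-1387 - 490)**2 = (-1877)**2 = 3523129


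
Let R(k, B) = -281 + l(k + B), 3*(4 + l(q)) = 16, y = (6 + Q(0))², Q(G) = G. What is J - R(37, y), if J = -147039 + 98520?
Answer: -144718/3 ≈ -48239.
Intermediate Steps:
y = 36 (y = (6 + 0)² = 6² = 36)
l(q) = 4/3 (l(q) = -4 + (⅓)*16 = -4 + 16/3 = 4/3)
R(k, B) = -839/3 (R(k, B) = -281 + 4/3 = -839/3)
J = -48519
J - R(37, y) = -48519 - 1*(-839/3) = -48519 + 839/3 = -144718/3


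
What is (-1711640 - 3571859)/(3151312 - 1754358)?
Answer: -406423/107458 ≈ -3.7822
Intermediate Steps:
(-1711640 - 3571859)/(3151312 - 1754358) = -5283499/1396954 = -5283499*1/1396954 = -406423/107458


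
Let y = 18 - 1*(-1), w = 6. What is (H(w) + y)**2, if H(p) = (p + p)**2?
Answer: 26569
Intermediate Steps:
y = 19 (y = 18 + 1 = 19)
H(p) = 4*p**2 (H(p) = (2*p)**2 = 4*p**2)
(H(w) + y)**2 = (4*6**2 + 19)**2 = (4*36 + 19)**2 = (144 + 19)**2 = 163**2 = 26569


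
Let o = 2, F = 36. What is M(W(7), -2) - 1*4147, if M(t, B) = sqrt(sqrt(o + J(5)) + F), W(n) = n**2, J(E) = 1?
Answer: -4147 + sqrt(36 + sqrt(3)) ≈ -4140.9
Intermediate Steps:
M(t, B) = sqrt(36 + sqrt(3)) (M(t, B) = sqrt(sqrt(2 + 1) + 36) = sqrt(sqrt(3) + 36) = sqrt(36 + sqrt(3)))
M(W(7), -2) - 1*4147 = sqrt(36 + sqrt(3)) - 1*4147 = sqrt(36 + sqrt(3)) - 4147 = -4147 + sqrt(36 + sqrt(3))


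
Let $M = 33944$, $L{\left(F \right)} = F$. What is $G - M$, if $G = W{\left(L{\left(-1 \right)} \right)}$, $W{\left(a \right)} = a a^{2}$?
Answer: $-33945$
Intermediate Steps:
$W{\left(a \right)} = a^{3}$
$G = -1$ ($G = \left(-1\right)^{3} = -1$)
$G - M = -1 - 33944 = -33945$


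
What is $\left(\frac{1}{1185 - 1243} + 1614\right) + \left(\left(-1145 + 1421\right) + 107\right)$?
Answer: $\frac{115825}{58} \approx 1997.0$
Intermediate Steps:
$\left(\frac{1}{1185 - 1243} + 1614\right) + \left(\left(-1145 + 1421\right) + 107\right) = \left(\frac{1}{-58} + 1614\right) + \left(276 + 107\right) = \left(- \frac{1}{58} + 1614\right) + 383 = \frac{93611}{58} + 383 = \frac{115825}{58}$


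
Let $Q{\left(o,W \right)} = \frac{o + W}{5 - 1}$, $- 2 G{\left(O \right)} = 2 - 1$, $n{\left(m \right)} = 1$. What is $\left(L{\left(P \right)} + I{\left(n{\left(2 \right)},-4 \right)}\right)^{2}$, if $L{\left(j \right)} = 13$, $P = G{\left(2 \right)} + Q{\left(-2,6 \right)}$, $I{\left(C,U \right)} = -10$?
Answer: $9$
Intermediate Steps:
$G{\left(O \right)} = - \frac{1}{2}$ ($G{\left(O \right)} = - \frac{2 - 1}{2} = \left(- \frac{1}{2}\right) 1 = - \frac{1}{2}$)
$Q{\left(o,W \right)} = \frac{W}{4} + \frac{o}{4}$ ($Q{\left(o,W \right)} = \frac{W + o}{4} = \left(W + o\right) \frac{1}{4} = \frac{W}{4} + \frac{o}{4}$)
$P = \frac{1}{2}$ ($P = - \frac{1}{2} + \left(\frac{1}{4} \cdot 6 + \frac{1}{4} \left(-2\right)\right) = - \frac{1}{2} + \left(\frac{3}{2} - \frac{1}{2}\right) = - \frac{1}{2} + 1 = \frac{1}{2} \approx 0.5$)
$\left(L{\left(P \right)} + I{\left(n{\left(2 \right)},-4 \right)}\right)^{2} = \left(13 - 10\right)^{2} = 3^{2} = 9$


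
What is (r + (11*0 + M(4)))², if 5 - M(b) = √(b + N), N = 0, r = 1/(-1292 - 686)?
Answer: 35200489/3912484 ≈ 8.9970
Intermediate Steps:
r = -1/1978 (r = 1/(-1978) = -1/1978 ≈ -0.00050556)
M(b) = 5 - √b (M(b) = 5 - √(b + 0) = 5 - √b)
(r + (11*0 + M(4)))² = (-1/1978 + (11*0 + (5 - √4)))² = (-1/1978 + (0 + (5 - 1*2)))² = (-1/1978 + (0 + (5 - 2)))² = (-1/1978 + (0 + 3))² = (-1/1978 + 3)² = (5933/1978)² = 35200489/3912484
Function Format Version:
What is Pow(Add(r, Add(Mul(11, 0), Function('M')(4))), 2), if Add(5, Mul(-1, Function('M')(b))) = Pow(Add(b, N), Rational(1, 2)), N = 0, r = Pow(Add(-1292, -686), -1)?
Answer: Rational(35200489, 3912484) ≈ 8.9970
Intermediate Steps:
r = Rational(-1, 1978) (r = Pow(-1978, -1) = Rational(-1, 1978) ≈ -0.00050556)
Function('M')(b) = Add(5, Mul(-1, Pow(b, Rational(1, 2)))) (Function('M')(b) = Add(5, Mul(-1, Pow(Add(b, 0), Rational(1, 2)))) = Add(5, Mul(-1, Pow(b, Rational(1, 2)))))
Pow(Add(r, Add(Mul(11, 0), Function('M')(4))), 2) = Pow(Add(Rational(-1, 1978), Add(Mul(11, 0), Add(5, Mul(-1, Pow(4, Rational(1, 2)))))), 2) = Pow(Add(Rational(-1, 1978), Add(0, Add(5, Mul(-1, 2)))), 2) = Pow(Add(Rational(-1, 1978), Add(0, Add(5, -2))), 2) = Pow(Add(Rational(-1, 1978), Add(0, 3)), 2) = Pow(Add(Rational(-1, 1978), 3), 2) = Pow(Rational(5933, 1978), 2) = Rational(35200489, 3912484)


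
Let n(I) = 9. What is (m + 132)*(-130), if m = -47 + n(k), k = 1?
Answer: -12220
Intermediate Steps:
m = -38 (m = -47 + 9 = -38)
(m + 132)*(-130) = (-38 + 132)*(-130) = 94*(-130) = -12220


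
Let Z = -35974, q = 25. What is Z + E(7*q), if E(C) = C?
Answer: -35799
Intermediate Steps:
Z + E(7*q) = -35974 + 7*25 = -35974 + 175 = -35799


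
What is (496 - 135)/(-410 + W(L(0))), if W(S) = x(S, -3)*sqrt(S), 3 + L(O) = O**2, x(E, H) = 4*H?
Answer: -74005/84266 + 1083*I*sqrt(3)/42133 ≈ -0.87823 + 0.044521*I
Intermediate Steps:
L(O) = -3 + O**2
W(S) = -12*sqrt(S) (W(S) = (4*(-3))*sqrt(S) = -12*sqrt(S))
(496 - 135)/(-410 + W(L(0))) = (496 - 135)/(-410 - 12*sqrt(-3 + 0**2)) = 361/(-410 - 12*sqrt(-3 + 0)) = 361/(-410 - 12*I*sqrt(3))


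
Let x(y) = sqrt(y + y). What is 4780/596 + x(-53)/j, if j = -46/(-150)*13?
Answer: 1195/149 + 75*I*sqrt(106)/299 ≈ 8.0201 + 2.5825*I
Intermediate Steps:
x(y) = sqrt(2)*sqrt(y) (x(y) = sqrt(2*y) = sqrt(2)*sqrt(y))
j = 299/75 (j = -46*(-1/150)*13 = (23/75)*13 = 299/75 ≈ 3.9867)
4780/596 + x(-53)/j = 4780/596 + (sqrt(2)*sqrt(-53))/(299/75) = 4780*(1/596) + (sqrt(2)*(I*sqrt(53)))*(75/299) = 1195/149 + (I*sqrt(106))*(75/299) = 1195/149 + 75*I*sqrt(106)/299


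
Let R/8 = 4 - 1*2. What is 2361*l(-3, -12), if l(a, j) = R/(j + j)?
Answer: -1574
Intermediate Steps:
R = 16 (R = 8*(4 - 1*2) = 8*(4 - 2) = 8*2 = 16)
l(a, j) = 8/j (l(a, j) = 16/(j + j) = 16/((2*j)) = 16*(1/(2*j)) = 8/j)
2361*l(-3, -12) = 2361*(8/(-12)) = 2361*(8*(-1/12)) = 2361*(-⅔) = -1574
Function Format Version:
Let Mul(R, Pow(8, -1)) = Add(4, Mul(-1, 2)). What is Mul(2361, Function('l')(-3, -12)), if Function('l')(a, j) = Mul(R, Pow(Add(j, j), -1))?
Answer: -1574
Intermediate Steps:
R = 16 (R = Mul(8, Add(4, Mul(-1, 2))) = Mul(8, Add(4, -2)) = Mul(8, 2) = 16)
Function('l')(a, j) = Mul(8, Pow(j, -1)) (Function('l')(a, j) = Mul(16, Pow(Add(j, j), -1)) = Mul(16, Pow(Mul(2, j), -1)) = Mul(16, Mul(Rational(1, 2), Pow(j, -1))) = Mul(8, Pow(j, -1)))
Mul(2361, Function('l')(-3, -12)) = Mul(2361, Mul(8, Pow(-12, -1))) = Mul(2361, Mul(8, Rational(-1, 12))) = Mul(2361, Rational(-2, 3)) = -1574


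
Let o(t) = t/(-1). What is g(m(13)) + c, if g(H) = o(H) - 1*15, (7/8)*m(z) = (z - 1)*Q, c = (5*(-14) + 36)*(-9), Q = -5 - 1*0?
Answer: 2517/7 ≈ 359.57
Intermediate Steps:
Q = -5 (Q = -5 + 0 = -5)
o(t) = -t (o(t) = t*(-1) = -t)
c = 306 (c = (-70 + 36)*(-9) = -34*(-9) = 306)
m(z) = 40/7 - 40*z/7 (m(z) = 8*((z - 1)*(-5))/7 = 8*((-1 + z)*(-5))/7 = 8*(5 - 5*z)/7 = 40/7 - 40*z/7)
g(H) = -15 - H (g(H) = -H - 1*15 = -H - 15 = -15 - H)
g(m(13)) + c = (-15 - (40/7 - 40/7*13)) + 306 = (-15 - (40/7 - 520/7)) + 306 = (-15 - 1*(-480/7)) + 306 = (-15 + 480/7) + 306 = 375/7 + 306 = 2517/7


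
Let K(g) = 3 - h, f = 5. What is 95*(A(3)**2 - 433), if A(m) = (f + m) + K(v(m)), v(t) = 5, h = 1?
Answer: -31635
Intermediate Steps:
K(g) = 2 (K(g) = 3 - 1*1 = 3 - 1 = 2)
A(m) = 7 + m (A(m) = (5 + m) + 2 = 7 + m)
95*(A(3)**2 - 433) = 95*((7 + 3)**2 - 433) = 95*(10**2 - 433) = 95*(100 - 433) = 95*(-333) = -31635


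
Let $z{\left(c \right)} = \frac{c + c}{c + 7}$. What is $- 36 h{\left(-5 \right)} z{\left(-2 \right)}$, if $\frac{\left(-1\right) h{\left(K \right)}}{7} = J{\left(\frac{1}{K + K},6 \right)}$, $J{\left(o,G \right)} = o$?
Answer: $\frac{504}{25} \approx 20.16$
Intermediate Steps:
$h{\left(K \right)} = - \frac{7}{2 K}$ ($h{\left(K \right)} = - \frac{7}{K + K} = - \frac{7}{2 K}$)
$z{\left(c \right)} = \frac{2 c}{7 + c}$
$- 36 h{\left(-5 \right)} z{\left(-2 \right)} = - 36 \left(- \frac{7}{2 \left(-5\right)}\right) 2 \left(-2\right) \frac{1}{7 - 2} = - 36 \left(\left(- \frac{7}{2}\right) \left(- \frac{1}{5}\right)\right) 2 \left(-2\right) \frac{1}{5} = \left(-36\right) \frac{7}{10} \cdot 2 \left(-2\right) \frac{1}{5} = \left(- \frac{126}{5}\right) \left(- \frac{4}{5}\right) = \frac{504}{25}$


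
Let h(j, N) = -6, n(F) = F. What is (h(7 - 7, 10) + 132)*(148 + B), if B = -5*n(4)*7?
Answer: 1008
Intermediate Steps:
B = -140 (B = -5*4*7 = -20*7 = -140)
(h(7 - 7, 10) + 132)*(148 + B) = (-6 + 132)*(148 - 140) = 126*8 = 1008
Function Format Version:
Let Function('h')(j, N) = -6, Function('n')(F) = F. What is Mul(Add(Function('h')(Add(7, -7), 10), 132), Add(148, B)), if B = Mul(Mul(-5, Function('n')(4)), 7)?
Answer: 1008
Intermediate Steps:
B = -140 (B = Mul(Mul(-5, 4), 7) = Mul(-20, 7) = -140)
Mul(Add(Function('h')(Add(7, -7), 10), 132), Add(148, B)) = Mul(Add(-6, 132), Add(148, -140)) = Mul(126, 8) = 1008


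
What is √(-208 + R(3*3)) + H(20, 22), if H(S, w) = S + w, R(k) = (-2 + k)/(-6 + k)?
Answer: 42 + I*√1851/3 ≈ 42.0 + 14.341*I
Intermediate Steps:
R(k) = (-2 + k)/(-6 + k)
√(-208 + R(3*3)) + H(20, 22) = √(-208 + (-2 + 3*3)/(-6 + 3*3)) + (20 + 22) = √(-208 + (-2 + 9)/(-6 + 9)) + 42 = √(-208 + 7/3) + 42 = √(-617/3) + 42 = I*√1851/3 + 42 = 42 + I*√1851/3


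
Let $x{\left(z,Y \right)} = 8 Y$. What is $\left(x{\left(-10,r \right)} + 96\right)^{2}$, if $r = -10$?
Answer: $256$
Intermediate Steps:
$\left(x{\left(-10,r \right)} + 96\right)^{2} = \left(8 \left(-10\right) + 96\right)^{2} = \left(-80 + 96\right)^{2} = 16^{2} = 256$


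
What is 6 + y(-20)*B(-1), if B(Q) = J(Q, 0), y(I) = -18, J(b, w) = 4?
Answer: -66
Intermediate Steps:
B(Q) = 4
6 + y(-20)*B(-1) = 6 - 18*4 = 6 - 72 = -66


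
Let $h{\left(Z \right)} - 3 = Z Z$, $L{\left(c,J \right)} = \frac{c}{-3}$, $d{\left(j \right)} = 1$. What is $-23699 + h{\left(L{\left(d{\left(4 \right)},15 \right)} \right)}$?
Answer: $- \frac{213263}{9} \approx -23696.0$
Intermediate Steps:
$L{\left(c,J \right)} = - \frac{c}{3}$ ($L{\left(c,J \right)} = c \left(- \frac{1}{3}\right) = - \frac{c}{3}$)
$h{\left(Z \right)} = 3 + Z^{2}$ ($h{\left(Z \right)} = 3 + Z Z = 3 + Z^{2}$)
$-23699 + h{\left(L{\left(d{\left(4 \right)},15 \right)} \right)} = -23699 + \left(3 + \left(\left(- \frac{1}{3}\right) 1\right)^{2}\right) = -23699 + \left(3 + \left(- \frac{1}{3}\right)^{2}\right) = -23699 + \left(3 + \frac{1}{9}\right) = -23699 + \frac{28}{9} = - \frac{213263}{9}$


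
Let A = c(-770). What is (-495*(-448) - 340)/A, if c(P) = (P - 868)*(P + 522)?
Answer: 55355/101556 ≈ 0.54507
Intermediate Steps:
c(P) = (-868 + P)*(522 + P)
A = 406224 (A = -453096 + (-770)² - 346*(-770) = -453096 + 592900 + 266420 = 406224)
(-495*(-448) - 340)/A = (-495*(-448) - 340)/406224 = (221760 - 340)*(1/406224) = 221420*(1/406224) = 55355/101556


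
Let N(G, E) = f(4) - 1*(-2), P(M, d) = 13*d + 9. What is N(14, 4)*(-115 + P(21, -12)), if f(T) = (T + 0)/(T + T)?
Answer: -655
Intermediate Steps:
P(M, d) = 9 + 13*d
f(T) = 1/2 (f(T) = T/((2*T)) = T*(1/(2*T)) = 1/2)
N(G, E) = 5/2 (N(G, E) = 1/2 - 1*(-2) = 1/2 + 2 = 5/2)
N(14, 4)*(-115 + P(21, -12)) = 5*(-115 + (9 + 13*(-12)))/2 = 5*(-115 + (9 - 156))/2 = 5*(-115 - 147)/2 = (5/2)*(-262) = -655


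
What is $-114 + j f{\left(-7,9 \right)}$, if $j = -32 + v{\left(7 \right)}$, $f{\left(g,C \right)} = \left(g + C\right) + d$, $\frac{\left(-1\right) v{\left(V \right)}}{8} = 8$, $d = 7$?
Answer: $-978$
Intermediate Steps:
$v{\left(V \right)} = -64$ ($v{\left(V \right)} = \left(-8\right) 8 = -64$)
$f{\left(g,C \right)} = 7 + C + g$ ($f{\left(g,C \right)} = \left(g + C\right) + 7 = \left(C + g\right) + 7 = 7 + C + g$)
$j = -96$ ($j = -32 - 64 = -96$)
$-114 + j f{\left(-7,9 \right)} = -114 - 96 \left(7 + 9 - 7\right) = -114 - 864 = -978$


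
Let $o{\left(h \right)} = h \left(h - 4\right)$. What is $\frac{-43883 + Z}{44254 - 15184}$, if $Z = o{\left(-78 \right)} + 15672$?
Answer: $- \frac{4363}{5814} \approx -0.75043$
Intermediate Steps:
$o{\left(h \right)} = h \left(-4 + h\right)$
$Z = 22068$ ($Z = - 78 \left(-4 - 78\right) + 15672 = \left(-78\right) \left(-82\right) + 15672 = 6396 + 15672 = 22068$)
$\frac{-43883 + Z}{44254 - 15184} = \frac{-43883 + 22068}{44254 - 15184} = - \frac{21815}{29070} = \left(-21815\right) \frac{1}{29070} = - \frac{4363}{5814}$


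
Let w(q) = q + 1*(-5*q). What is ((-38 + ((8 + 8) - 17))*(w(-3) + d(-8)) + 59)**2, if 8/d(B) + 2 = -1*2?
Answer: 109561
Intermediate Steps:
d(B) = -2 (d(B) = 8/(-2 - 1*2) = 8/(-2 - 2) = 8/(-4) = 8*(-1/4) = -2)
w(q) = -4*q (w(q) = q - 5*q = -4*q)
((-38 + ((8 + 8) - 17))*(w(-3) + d(-8)) + 59)**2 = ((-38 + ((8 + 8) - 17))*(-4*(-3) - 2) + 59)**2 = ((-38 + (16 - 17))*(12 - 2) + 59)**2 = ((-38 - 1)*10 + 59)**2 = (-39*10 + 59)**2 = (-390 + 59)**2 = (-331)**2 = 109561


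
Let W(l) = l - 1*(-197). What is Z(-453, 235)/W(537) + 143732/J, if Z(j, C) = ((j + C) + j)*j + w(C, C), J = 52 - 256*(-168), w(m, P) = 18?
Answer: 3298730287/7901510 ≈ 417.48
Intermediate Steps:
W(l) = 197 + l (W(l) = l + 197 = 197 + l)
J = 43060 (J = 52 + 43008 = 43060)
Z(j, C) = 18 + j*(C + 2*j) (Z(j, C) = ((j + C) + j)*j + 18 = ((C + j) + j)*j + 18 = (C + 2*j)*j + 18 = j*(C + 2*j) + 18 = 18 + j*(C + 2*j))
Z(-453, 235)/W(537) + 143732/J = (18 + 2*(-453)² + 235*(-453))/(197 + 537) + 143732/43060 = (18 + 2*205209 - 106455)/734 + 143732*(1/43060) = (18 + 410418 - 106455)*(1/734) + 35933/10765 = 303981*(1/734) + 35933/10765 = 303981/734 + 35933/10765 = 3298730287/7901510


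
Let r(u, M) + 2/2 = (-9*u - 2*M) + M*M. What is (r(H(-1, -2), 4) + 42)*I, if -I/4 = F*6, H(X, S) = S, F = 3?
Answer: -4824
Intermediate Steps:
r(u, M) = -1 + M² - 9*u - 2*M (r(u, M) = -1 + ((-9*u - 2*M) + M*M) = -1 + ((-9*u - 2*M) + M²) = -1 + (M² - 9*u - 2*M) = -1 + M² - 9*u - 2*M)
I = -72 (I = -12*6 = -4*18 = -72)
(r(H(-1, -2), 4) + 42)*I = ((-1 + 4² - 9*(-2) - 2*4) + 42)*(-72) = ((-1 + 16 + 18 - 8) + 42)*(-72) = (25 + 42)*(-72) = 67*(-72) = -4824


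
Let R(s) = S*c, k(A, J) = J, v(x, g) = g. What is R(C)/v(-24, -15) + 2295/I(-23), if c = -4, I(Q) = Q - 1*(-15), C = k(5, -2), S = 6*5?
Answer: -2231/8 ≈ -278.88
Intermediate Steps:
S = 30
C = -2
I(Q) = 15 + Q (I(Q) = Q + 15 = 15 + Q)
R(s) = -120 (R(s) = 30*(-4) = -120)
R(C)/v(-24, -15) + 2295/I(-23) = -120/(-15) + 2295/(15 - 23) = -120*(-1/15) + 2295/(-8) = 8 + 2295*(-⅛) = 8 - 2295/8 = -2231/8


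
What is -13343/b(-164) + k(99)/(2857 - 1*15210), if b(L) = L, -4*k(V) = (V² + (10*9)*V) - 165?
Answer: 15053315/184172 ≈ 81.735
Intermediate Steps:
k(V) = 165/4 - 45*V/2 - V²/4 (k(V) = -((V² + (10*9)*V) - 165)/4 = -((V² + 90*V) - 165)/4 = -(-165 + V² + 90*V)/4 = 165/4 - 45*V/2 - V²/4)
-13343/b(-164) + k(99)/(2857 - 1*15210) = -13343/(-164) + (165/4 - 45/2*99 - ¼*99²)/(2857 - 1*15210) = -13343*(-1/164) + (165/4 - 4455/2 - ¼*9801)/(2857 - 15210) = 13343/164 + (165/4 - 4455/2 - 9801/4)/(-12353) = 13343/164 - 9273/2*(-1/12353) = 13343/164 + 843/2246 = 15053315/184172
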